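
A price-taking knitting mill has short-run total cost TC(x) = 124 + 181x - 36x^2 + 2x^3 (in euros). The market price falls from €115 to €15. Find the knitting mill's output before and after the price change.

Output falls from 11 to 0 (the firm shuts down)

MC = 181 - 72x + 6x^2; the shutdown threshold is min AVC = €19 (at x = 9).
With P = €115 above the shutdown price, P = MC gives x = 11.
At P = €15 < min AVC = €19, price no longer covers variable cost at any output, so the firm shuts down: x = 0.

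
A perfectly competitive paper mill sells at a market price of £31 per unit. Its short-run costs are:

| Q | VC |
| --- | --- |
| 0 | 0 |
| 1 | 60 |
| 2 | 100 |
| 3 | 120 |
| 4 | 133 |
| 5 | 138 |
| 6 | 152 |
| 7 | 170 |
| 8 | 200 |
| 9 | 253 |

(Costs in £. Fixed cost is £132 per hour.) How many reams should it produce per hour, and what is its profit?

Tabulate TR − TC: Q=0: -132; Q=1: -161; Q=2: -170; Q=3: -159; Q=4: -141; Q=5: -115; Q=6: -98; Q=7: -85; Q=8: -84; Q=9: -106.
Profit is maximized at Q = 8. AVC there is 200/8 = £25 ≤ P, so producing beats shutting down (which would give -£132).

Q = 8; profit = -£84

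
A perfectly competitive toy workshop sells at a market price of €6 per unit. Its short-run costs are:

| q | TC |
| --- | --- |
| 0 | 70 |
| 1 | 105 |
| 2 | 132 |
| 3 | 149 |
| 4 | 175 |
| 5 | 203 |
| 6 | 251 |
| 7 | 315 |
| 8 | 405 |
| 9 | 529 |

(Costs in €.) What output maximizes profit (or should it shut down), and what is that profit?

q = 0 (shut down); profit = -€70

Tabulate TR − TC: q=0: -70; q=1: -99; q=2: -120; q=3: -131; q=4: -151; q=5: -173; q=6: -215; q=7: -273; q=8: -357; q=9: -475.
Profit is highest at q = 0. Equivalently, the lowest AVC in the table is 105/4 ≈ €26.25 at q = 4, and P = €6 falls below it — price never covers variable cost, so the firm shuts down and loses only its fixed cost.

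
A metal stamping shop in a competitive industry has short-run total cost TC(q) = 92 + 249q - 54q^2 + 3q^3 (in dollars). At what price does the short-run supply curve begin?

The firm shuts down when price falls below the minimum of average variable cost. AVC = VC/q = 249 - 54q + 3q^2.
At the minimum of AVC, MC = AVC. MC = 249 - 108q + 9q^2; setting MC = AVC gives 6q^2 - 54q = 0, so q = 9. min AVC = 6.
For P < $6 the firm produces nothing.

$6 per unit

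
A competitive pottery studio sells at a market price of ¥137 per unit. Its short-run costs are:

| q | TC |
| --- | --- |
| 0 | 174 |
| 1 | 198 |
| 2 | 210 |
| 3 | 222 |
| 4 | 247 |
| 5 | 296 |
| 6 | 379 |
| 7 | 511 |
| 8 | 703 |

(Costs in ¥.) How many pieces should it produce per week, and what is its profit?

q = 7; profit = ¥448

Compute π = P·q − TC at each output: q=0: -174; q=1: -61; q=2: 64; q=3: 189; q=4: 301; q=5: 389; q=6: 443; q=7: 448; q=8: 393.
Profit is maximized at q = 7. AVC there is 337/7 = ¥48.14 ≤ P, so producing beats shutting down (which would give -¥174).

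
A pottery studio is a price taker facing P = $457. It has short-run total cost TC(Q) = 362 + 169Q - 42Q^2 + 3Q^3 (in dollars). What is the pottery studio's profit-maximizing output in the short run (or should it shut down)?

Produce at Q = 12

From TC, MC = TC'(Q) = 169 - 84Q + 9Q^2 and AVC = VC/Q = 169 - 42Q + 3Q^2.
AVC is minimized where dAVC/dQ = -42 + 6Q = 0, at Q = 7; min AVC = 169 - 42·7 + 3·7^2 = $22.
Since P = $457 ≥ min AVC = $22, price covers variable cost and the firm should produce.
P = MC gives -288 - 84Q + 9Q^2 = 0, with roots -8/3 and 12. Take the larger (rising MC): Q* = 12.
Check: AVC at Q = 12 is $97 ≤ P, so revenue covers variable cost.
Profit = P·Q − TC = 457·12 − 1526 = $3958.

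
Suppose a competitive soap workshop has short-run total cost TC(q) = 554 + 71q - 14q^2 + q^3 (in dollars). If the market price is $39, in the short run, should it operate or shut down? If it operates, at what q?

Strip out fixed cost: VC = 71q - 14q^2 + q^3. Then AVC = 71 - 14q + q^2 and MC = 71 - 28q + 3q^2.
AVC hits its minimum where MC = AVC, at q = 7, giving min AVC = 71 - 14·7 + 7^2 = $22.
Because $39 ≥ $22, revenue can cover variable cost; the firm operates.
Set P = MC: 39 = 71 - 28q + 3q^2 → 32 - 28q + 3q^2 = 0. The roots are q = 4/3 and q = 8; the profit-maximizing output is on the rising part of MC, so q* = 8.
Check: AVC at q = 8 is $23 ≤ P, so revenue covers variable cost.
Profit = P·q − TC = 39·8 − 738 = -$426, a loss, but smaller than the $554 fixed cost the firm would lose by shutting down.

Produce at q = 8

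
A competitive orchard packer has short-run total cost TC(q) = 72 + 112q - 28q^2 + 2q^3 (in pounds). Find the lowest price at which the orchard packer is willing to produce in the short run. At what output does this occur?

Short-run supply begins at min AVC. From VC = 112q - 28q^2 + 2q^3, AVC = 112 - 28q + 2q^2.
dAVC/dq = -28 + 4q = 0 gives q = 7. min AVC = 112 - 28·7 + 2·7^2 = 14.
For P < £14 the firm produces nothing.

£14 per unit, at q = 7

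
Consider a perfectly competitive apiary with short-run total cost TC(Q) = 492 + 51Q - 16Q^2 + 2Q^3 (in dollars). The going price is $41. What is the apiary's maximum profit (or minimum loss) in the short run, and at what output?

Profit = -$392 at Q = 5

AVC = 51 - 16Q + 2Q^2; min AVC = $19 at Q = 4. Since P = $41 ≥ min AVC, the firm produces.
MC = 51 - 32Q + 6Q^2. Setting P = MC and taking the root on the rising branch gives Q* = 5.
TR = 41·5 = 205. TC = 492 + 105 = 597. Profit = 205 − 597 = -$392.
Shutting down would mean losing the fixed cost of $492, so operating at a loss of $392 is better by $100.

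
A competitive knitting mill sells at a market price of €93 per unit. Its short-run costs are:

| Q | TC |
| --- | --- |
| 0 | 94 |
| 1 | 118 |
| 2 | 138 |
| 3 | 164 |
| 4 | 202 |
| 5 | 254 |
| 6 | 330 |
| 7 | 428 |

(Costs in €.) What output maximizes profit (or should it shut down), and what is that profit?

Compute π = P·Q − TC at each output: Q=0: -94; Q=1: -25; Q=2: 48; Q=3: 115; Q=4: 170; Q=5: 211; Q=6: 228; Q=7: 223.
Profit is maximized at Q = 6. AVC there is 236/6 = €39.33 ≤ P, so producing beats shutting down (which would give -€94).

Q = 6; profit = €228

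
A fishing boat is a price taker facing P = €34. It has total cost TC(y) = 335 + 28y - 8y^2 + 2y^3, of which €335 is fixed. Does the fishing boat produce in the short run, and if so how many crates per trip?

Variable cost is VC = 28y - 8y^2 + 2y^3, so AVC = VC/y = 28 - 8y + 2y^2 and MC = dTC/dy = 28 - 16y + 6y^2.
AVC is minimized where dAVC/dy = -8 + 4y = 0, at y = 2; min AVC = 28 - 8·2 + 2·2^2 = €20.
Because €34 ≥ €20, revenue can cover variable cost; the firm operates.
Set P = MC: 34 = 28 - 16y + 6y^2 → -6 - 16y + 6y^2 = 0. The roots are y = -1/3 and y = 3; the profit-maximizing output is on the rising part of MC, so y* = 3.
Check: AVC at y = 3 is €22 ≤ P, so revenue covers variable cost.
Profit = P·y − TC = 34·3 − 401 = -€299, a loss, but smaller than the €335 fixed cost the firm would lose by shutting down.

Produce at y = 3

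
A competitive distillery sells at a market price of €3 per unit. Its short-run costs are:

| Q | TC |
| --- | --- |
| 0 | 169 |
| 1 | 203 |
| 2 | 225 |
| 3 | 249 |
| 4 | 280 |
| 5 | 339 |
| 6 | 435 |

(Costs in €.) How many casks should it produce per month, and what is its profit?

Compute π = P·Q − TC at each output: Q=0: -169; Q=1: -200; Q=2: -219; Q=3: -240; Q=4: -268; Q=5: -324; Q=6: -417.
Profit is highest at Q = 0. Equivalently, the lowest AVC in the table is 80/3 ≈ €26.67 at Q = 3, and P = €3 falls below it — price never covers variable cost, so the firm shuts down and loses only its fixed cost.

Q = 0 (shut down); profit = -€169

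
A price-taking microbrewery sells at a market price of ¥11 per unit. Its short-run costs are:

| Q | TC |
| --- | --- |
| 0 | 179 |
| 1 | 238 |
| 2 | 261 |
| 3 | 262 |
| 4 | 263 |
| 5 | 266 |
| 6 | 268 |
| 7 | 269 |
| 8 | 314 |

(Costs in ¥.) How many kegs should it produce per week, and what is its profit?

Profit at each row (π = 11Q − TC): Q=0: -179; Q=1: -227; Q=2: -239; Q=3: -229; Q=4: -219; Q=5: -211; Q=6: -202; Q=7: -192; Q=8: -226.
Profit is highest at Q = 0. Equivalently, the lowest AVC in the table is 90/7 ≈ ¥12.86 at Q = 7, and P = ¥11 falls below it — price never covers variable cost, so the firm shuts down and loses only its fixed cost.

Q = 0 (shut down); profit = -¥179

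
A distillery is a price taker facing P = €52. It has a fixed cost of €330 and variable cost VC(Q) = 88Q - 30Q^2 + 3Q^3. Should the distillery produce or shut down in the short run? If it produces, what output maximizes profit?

Produce at Q = 6

From TC, MC = TC'(Q) = 88 - 60Q + 9Q^2 and AVC = VC/Q = 88 - 30Q + 3Q^2.
The AVC parabola has its vertex at Q = 30/6 = 5, where AVC = 88 - 30·5 + 3·5^2 = €13.
P = €52 exceeds min AVC = €13, so the firm stays open.
Solving P = MC: 36 - 60Q + 9Q^2 = 0 ⇒ Q = 2/3 or 6. On the upward-sloping branch, Q* = 6.
Check: AVC at Q = 6 is €16 ≤ P, so revenue covers variable cost.
Profit = P·Q − TC = 52·6 − 426 = -€114, a loss, but smaller than the €330 fixed cost the firm would lose by shutting down.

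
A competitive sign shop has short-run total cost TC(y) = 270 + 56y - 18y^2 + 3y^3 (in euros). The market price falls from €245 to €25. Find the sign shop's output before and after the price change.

AVC = 56 - 18y + 3y^2, minimized at y = 3 where min AVC = €29. MC = 56 - 36y + 9y^2.
At P = €245 ≥ min AVC, set P = MC on the rising branch: y = 7.
At P = €25 < min AVC = €29, price no longer covers variable cost at any output, so the firm shuts down: y = 0.

Output falls from 7 to 0 (the firm shuts down)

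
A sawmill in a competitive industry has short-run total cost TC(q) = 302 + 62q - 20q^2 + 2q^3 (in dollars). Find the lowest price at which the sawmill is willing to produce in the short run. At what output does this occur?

Short-run supply begins at min AVC. From VC = 62q - 20q^2 + 2q^3, AVC = 62 - 20q + 2q^2.
dAVC/dq = -20 + 4q = 0 gives q = 5. min AVC = 62 - 20·5 + 2·5^2 = 12.
The firm shuts down for any P below $12.

$12 per unit, at q = 5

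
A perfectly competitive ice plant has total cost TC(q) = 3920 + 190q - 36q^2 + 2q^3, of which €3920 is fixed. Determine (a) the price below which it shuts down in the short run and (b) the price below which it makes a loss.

Shutdown price = €28; break-even price = €358

Shutdown price = min AVC. AVC = 190 - 36q + 2q^2, with vertex at q = 9 and minimum €28.
ATC = 3920/q + 190 - 36q + 2q^2. Setting dATC/dq = −3920/q^2 − 36 + 4q = 0 gives q = 14 (since 4·14^3 − 36·14^2 = 3920).
min ATC = 3920/14 + 190 − 36·14 + 2·14^2 = €358. That is the break-even price.
For €28 ≤ P < €358 the firm produces at a loss; below €28 it shuts down.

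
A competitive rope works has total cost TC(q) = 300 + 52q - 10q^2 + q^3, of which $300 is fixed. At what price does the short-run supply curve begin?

$27 per unit

The firm shuts down when price falls below the minimum of average variable cost. AVC = VC/q = 52 - 10q + q^2.
dAVC/dq = -10 + 2q = 0 gives q = 5. min AVC = 52 - 10·5 + 5^2 = 27.
For P < $27 the firm produces nothing.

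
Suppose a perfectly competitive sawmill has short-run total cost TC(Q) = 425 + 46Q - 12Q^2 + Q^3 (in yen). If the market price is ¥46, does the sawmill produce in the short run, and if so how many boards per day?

Variable cost is VC = 46Q - 12Q^2 + Q^3, so AVC = VC/Q = 46 - 12Q + Q^2 and MC = dTC/dQ = 46 - 24Q + 3Q^2.
The AVC parabola has its vertex at Q = 12/2 = 6, where AVC = 46 - 12·6 + 6^2 = ¥10.
Because ¥46 ≥ ¥10, revenue can cover variable cost; the firm operates.
Solving P = MC: -24Q + 3Q^2 = 0 ⇒ Q = 0 or 8. On the upward-sloping branch, Q* = 8.
Check: AVC at Q = 8 is ¥14 ≤ P, so revenue covers variable cost.
Profit = P·Q − TC = 46·8 − 537 = -¥169, a loss, but smaller than the ¥425 fixed cost the firm would lose by shutting down.

Produce at Q = 8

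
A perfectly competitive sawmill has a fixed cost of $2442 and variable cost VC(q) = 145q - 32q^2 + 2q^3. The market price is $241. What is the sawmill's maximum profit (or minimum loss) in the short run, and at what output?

Profit = -$138 at q = 12

AVC = 145 - 32q + 2q^2; min AVC = $17 at q = 8. Since P = $241 ≥ min AVC, the firm produces.
With MC = 145 - 64q + 6q^2, P = MC on the upward-sloping part at q* = 12.
TR = 241·12 = 2892. TC = 2442 + 588 = 3030. Profit = 2892 − 3030 = -$138.
That loss of $138 beats the $2442 the firm would lose by shutting down; producing recovers $2304 of fixed cost.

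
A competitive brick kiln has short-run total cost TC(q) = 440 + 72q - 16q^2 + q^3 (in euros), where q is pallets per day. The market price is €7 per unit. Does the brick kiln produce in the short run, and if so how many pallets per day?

From TC, MC = TC'(q) = 72 - 32q + 3q^2 and AVC = VC/q = 72 - 16q + q^2.
The AVC parabola has its vertex at q = 16/2 = 8, where AVC = 72 - 16·8 + 8^2 = €8.
P = €7 lies below min AVC = €8; no output level covers variable cost.
The firm minimizes its loss by shutting down and losing only its fixed cost of €440.

Shut down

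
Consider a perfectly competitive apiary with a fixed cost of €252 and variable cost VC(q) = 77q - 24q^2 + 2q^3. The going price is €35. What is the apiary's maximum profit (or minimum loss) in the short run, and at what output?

AVC = 77 - 24q + 2q^2; min AVC = €5 at q = 6. Since P = €35 ≥ min AVC, the firm produces.
With MC = 77 - 48q + 6q^2, P = MC on the upward-sloping part at q* = 7.
TR = 35·7 = 245. TC = 252 + 49 = 301. Profit = 245 − 301 = -€56.
By producing, the firm covers all variable cost plus €196 of fixed cost; shutting down would lose the full €252.

Profit = -€56 at q = 7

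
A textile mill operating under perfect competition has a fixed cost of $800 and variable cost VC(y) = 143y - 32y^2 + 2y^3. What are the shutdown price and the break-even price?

Shutdown price = $15; break-even price = $103

Shutdown price = min AVC. AVC = 143 - 32y + 2y^2, with vertex at y = 8 and minimum $15.
ATC = 800/y + 143 - 32y + 2y^2. Setting dATC/dy = −800/y^2 − 32 + 4y = 0 gives y = 10 (since 4·10^3 − 32·10^2 = 800).
min ATC = 800/10 + 143 − 32·10 + 2·10^2 = $103. That is the break-even price.
For $15 ≤ P < $103 the firm produces at a loss; below $15 it shuts down.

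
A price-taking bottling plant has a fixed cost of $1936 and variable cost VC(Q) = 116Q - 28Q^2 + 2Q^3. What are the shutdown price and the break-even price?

Shutdown price = $18; break-even price = $226

AVC = 116 - 28Q + 2Q^2; minimized at Q = 7, giving min AVC = $18. That is the shutdown price.
ATC = 1936/Q + 116 - 28Q + 2Q^2. Setting dATC/dQ = −1936/Q^2 − 28 + 4Q = 0 gives Q = 11 (since 4·11^3 − 28·11^2 = 1936).
min ATC = 1936/11 + 116 − 28·11 + 2·11^2 = $226. That is the break-even price.
Between these two prices the firm operates at a loss; above $226 it earns a profit.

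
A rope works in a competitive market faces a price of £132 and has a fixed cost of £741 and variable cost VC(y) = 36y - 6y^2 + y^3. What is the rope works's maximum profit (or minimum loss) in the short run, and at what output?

AVC = 36 - 6y + y^2; min AVC = £27 at y = 3. Since P = £132 ≥ min AVC, the firm produces.
With MC = 36 - 12y + 3y^2, P = MC on the upward-sloping part at y* = 8.
TR = 132·8 = 1056. TC = 741 + 416 = 1157. Profit = 1056 − 1157 = -£101.
That loss of £101 beats the £741 the firm would lose by shutting down; producing recovers £640 of fixed cost.

Profit = -£101 at y = 8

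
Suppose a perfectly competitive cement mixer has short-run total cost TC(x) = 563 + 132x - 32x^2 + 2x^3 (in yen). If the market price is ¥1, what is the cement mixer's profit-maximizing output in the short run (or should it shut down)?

Variable cost is VC = 132x - 32x^2 + 2x^3, so AVC = VC/x = 132 - 32x + 2x^2 and MC = dTC/dx = 132 - 64x + 6x^2.
The AVC parabola has its vertex at x = 32/4 = 8, where AVC = 132 - 32·8 + 2·8^2 = ¥4.
With P < min AVC (¥1 < ¥4), every unit sold adds to the loss.
Shutting down limits the loss to fixed cost, ¥563.

Shut down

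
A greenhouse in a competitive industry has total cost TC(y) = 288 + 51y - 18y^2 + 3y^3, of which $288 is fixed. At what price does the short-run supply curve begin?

$24 per unit

The firm shuts down when price falls below the minimum of average variable cost. AVC = VC/y = 51 - 18y + 3y^2.
dAVC/dy = -18 + 6y = 0 gives y = 3. min AVC = 51 - 18·3 + 3·3^2 = 24.
The firm shuts down for any P below $24.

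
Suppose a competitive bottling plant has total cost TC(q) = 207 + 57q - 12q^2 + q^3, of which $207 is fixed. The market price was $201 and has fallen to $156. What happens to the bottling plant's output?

Output falls from 12 to 11

AVC = 57 - 12q + q^2, minimized at q = 6 where min AVC = $21. MC = 57 - 24q + 3q^2.
With P = $201 above the shutdown price, P = MC gives q = 12.
At P = $156 ≥ min AVC, set P = MC: q = 11. The firm stays open but cuts output.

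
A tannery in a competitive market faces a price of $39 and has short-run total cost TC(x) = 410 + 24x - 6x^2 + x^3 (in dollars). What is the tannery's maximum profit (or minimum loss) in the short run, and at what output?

AVC = 24 - 6x + x^2; min AVC = $15 at x = 3. Since P = $39 ≥ min AVC, the firm produces.
With MC = 24 - 12x + 3x^2, P = MC on the upward-sloping part at x* = 5.
TR = 39·5 = 195. TC = 410 + 95 = 505. Profit = 195 − 505 = -$310.
That loss of $310 beats the $410 the firm would lose by shutting down; producing recovers $100 of fixed cost.

Profit = -$310 at x = 5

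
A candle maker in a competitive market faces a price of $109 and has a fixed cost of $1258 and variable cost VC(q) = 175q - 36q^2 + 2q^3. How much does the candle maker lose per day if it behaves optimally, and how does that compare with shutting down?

Profit = -$290 at q = 11

AVC = 175 - 36q + 2q^2; min AVC = $13 at q = 9. Since P = $109 ≥ min AVC, the firm produces.
With MC = 175 - 72q + 6q^2, P = MC on the upward-sloping part at q* = 11.
TR = 109·11 = 1199. TC = 1258 + 231 = 1489. Profit = 1199 − 1489 = -$290.
By producing, the firm covers all variable cost plus $968 of fixed cost; shutting down would lose the full $1258.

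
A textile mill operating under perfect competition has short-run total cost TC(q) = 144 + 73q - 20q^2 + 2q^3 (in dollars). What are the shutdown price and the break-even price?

Shutdown price = min AVC. AVC = 73 - 20q + 2q^2, with vertex at q = 5 and minimum $23.
ATC = 144/q + 73 - 20q + 2q^2. Setting dATC/dq = −144/q^2 − 20 + 4q = 0 gives q = 6 (since 4·6^3 − 20·6^2 = 144).
min ATC = 144/6 + 73 − 20·6 + 2·6^2 = $49. That is the break-even price.
Between these two prices the firm operates at a loss; above $49 it earns a profit.

Shutdown price = $23; break-even price = $49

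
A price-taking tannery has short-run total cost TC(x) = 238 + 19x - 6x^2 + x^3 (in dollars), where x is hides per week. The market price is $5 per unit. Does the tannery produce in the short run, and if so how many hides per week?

Shut down

Variable cost is VC = 19x - 6x^2 + x^3, so AVC = VC/x = 19 - 6x + x^2 and MC = dTC/dx = 19 - 12x + 3x^2.
AVC is minimized where dAVC/dx = -6 + 2x = 0, at x = 3; min AVC = 19 - 6·3 + 3^2 = $10.
Since P = $5 < min AVC = $10, price fails to cover variable cost at any output.
Best response: produce nothing and absorb the $238 fixed cost.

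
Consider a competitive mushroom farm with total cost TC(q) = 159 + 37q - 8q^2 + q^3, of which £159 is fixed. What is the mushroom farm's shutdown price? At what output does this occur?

£21 per unit, at q = 4

The shutdown price is the minimum of AVC. VC = 37q - 8q^2 + q^3, so AVC = 37 - 8q + q^2.
dAVC/dq = -8 + 2q = 0 gives q = 4. min AVC = 37 - 8·4 + 4^2 = 21.
So the shutdown price is £21.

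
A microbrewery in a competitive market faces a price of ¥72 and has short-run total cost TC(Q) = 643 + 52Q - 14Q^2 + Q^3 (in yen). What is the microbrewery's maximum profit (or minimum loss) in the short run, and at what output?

AVC = 52 - 14Q + Q^2 has its minimum ¥3 at Q = 7; price ¥72 clears that bar, so the firm operates.
With MC = 52 - 28Q + 3Q^2, P = MC on the upward-sloping part at Q* = 10.
TR = 72·10 = 720. TC = 643 + 120 = 763. Profit = 720 − 763 = -¥43.
By producing, the firm covers all variable cost plus ¥600 of fixed cost; shutting down would lose the full ¥643.

Profit = -¥43 at Q = 10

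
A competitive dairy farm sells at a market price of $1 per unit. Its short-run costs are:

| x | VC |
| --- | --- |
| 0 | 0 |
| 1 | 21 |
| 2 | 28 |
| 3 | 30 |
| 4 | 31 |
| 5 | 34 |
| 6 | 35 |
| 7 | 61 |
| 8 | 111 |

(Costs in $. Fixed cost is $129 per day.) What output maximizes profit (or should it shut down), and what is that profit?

x = 0 (shut down); profit = -$129

Compute π = P·x − TC at each output: x=0: -129; x=1: -149; x=2: -155; x=3: -156; x=4: -156; x=5: -158; x=6: -158; x=7: -183; x=8: -232.
Profit is highest at x = 0. Equivalently, the lowest AVC in the table is 35/6 ≈ $5.83 at x = 6, and P = $1 falls below it — price never covers variable cost, so the firm shuts down and loses only its fixed cost.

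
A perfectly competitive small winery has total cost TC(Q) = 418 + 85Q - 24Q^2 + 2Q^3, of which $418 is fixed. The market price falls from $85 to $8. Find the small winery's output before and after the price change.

Output falls from 8 to 0 (the firm shuts down)

MC = 85 - 48Q + 6Q^2; the shutdown threshold is min AVC = $13 (at Q = 6).
With P = $85 above the shutdown price, P = MC gives Q = 8.
At P = $8 < min AVC = $13, price no longer covers variable cost at any output, so the firm shuts down: Q = 0.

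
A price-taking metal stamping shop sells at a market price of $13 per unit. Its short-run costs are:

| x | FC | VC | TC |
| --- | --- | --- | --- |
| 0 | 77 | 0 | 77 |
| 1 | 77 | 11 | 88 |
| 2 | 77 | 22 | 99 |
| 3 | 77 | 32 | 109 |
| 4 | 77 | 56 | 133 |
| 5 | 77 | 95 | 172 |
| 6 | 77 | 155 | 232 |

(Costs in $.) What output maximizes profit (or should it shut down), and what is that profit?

x = 3; profit = -$70

Compute π = P·x − TC at each output: x=0: -77; x=1: -75; x=2: -73; x=3: -70; x=4: -81; x=5: -107; x=6: -154.
Profit is maximized at x = 3. AVC there is 32/3 = $10.67 ≤ P, so producing beats shutting down (which would give -$77).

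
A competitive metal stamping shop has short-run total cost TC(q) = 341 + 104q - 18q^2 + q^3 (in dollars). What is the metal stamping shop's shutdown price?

Short-run supply begins at min AVC. From VC = 104q - 18q^2 + q^3, AVC = 104 - 18q + q^2.
dAVC/dq = -18 + 2q = 0 gives q = 9. min AVC = 104 - 18·9 + 9^2 = 23.
So the shutdown price is $23.

$23 per unit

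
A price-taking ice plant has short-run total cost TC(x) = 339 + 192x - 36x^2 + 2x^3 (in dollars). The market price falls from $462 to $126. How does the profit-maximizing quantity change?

Output falls from 15 to 11

AVC = 192 - 36x + 2x^2, minimized at x = 9 where min AVC = $30. MC = 192 - 72x + 6x^2.
With P = $462 above the shutdown price, P = MC gives x = 15.
At P = $126 ≥ min AVC, set P = MC: x = 11. The firm stays open but cuts output.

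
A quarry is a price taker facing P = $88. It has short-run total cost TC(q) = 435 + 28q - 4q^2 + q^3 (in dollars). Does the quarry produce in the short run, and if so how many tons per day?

Strip out fixed cost: VC = 28q - 4q^2 + q^3. Then AVC = 28 - 4q + q^2 and MC = 28 - 8q + 3q^2.
The AVC parabola has its vertex at q = 4/2 = 2, where AVC = 28 - 4·2 + 2^2 = $24.
Because $88 ≥ $24, revenue can cover variable cost; the firm operates.
Solving P = MC: -60 - 8q + 3q^2 = 0 ⇒ q = -10/3 or 6. On the upward-sloping branch, q* = 6.
Check: AVC at q = 6 is $40 ≤ P, so revenue covers variable cost.
Profit = P·q − TC = 88·6 − 675 = -$147, a loss, but smaller than the $435 fixed cost the firm would lose by shutting down.

Produce at q = 6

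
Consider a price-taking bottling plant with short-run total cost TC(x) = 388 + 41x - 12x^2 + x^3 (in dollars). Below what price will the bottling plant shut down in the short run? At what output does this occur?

Short-run supply begins at min AVC. From VC = 41x - 12x^2 + x^3, AVC = 41 - 12x + x^2.
At the minimum of AVC, MC = AVC. MC = 41 - 24x + 3x^2; setting MC = AVC gives 2x^2 - 12x = 0, so x = 6. min AVC = 5.
The firm shuts down for any P below $5.

$5 per unit, at x = 6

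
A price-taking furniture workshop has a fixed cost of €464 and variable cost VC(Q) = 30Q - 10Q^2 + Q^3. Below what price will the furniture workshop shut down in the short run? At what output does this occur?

Short-run supply begins at min AVC. From VC = 30Q - 10Q^2 + Q^3, AVC = 30 - 10Q + Q^2.
At the minimum of AVC, MC = AVC. MC = 30 - 20Q + 3Q^2; setting MC = AVC gives 2Q^2 - 10Q = 0, so Q = 5. min AVC = 5.
The firm shuts down for any P below €5.

€5 per unit, at Q = 5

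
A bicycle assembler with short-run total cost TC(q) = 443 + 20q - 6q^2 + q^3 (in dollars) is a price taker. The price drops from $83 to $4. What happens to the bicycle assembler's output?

MC = 20 - 12q + 3q^2; the shutdown threshold is min AVC = $11 (at q = 3).
At P = $83 ≥ min AVC, set P = MC on the rising branch: q = 7.
At P = $4 < min AVC = $11, price no longer covers variable cost at any output, so the firm shuts down: q = 0.

Output falls from 7 to 0 (the firm shuts down)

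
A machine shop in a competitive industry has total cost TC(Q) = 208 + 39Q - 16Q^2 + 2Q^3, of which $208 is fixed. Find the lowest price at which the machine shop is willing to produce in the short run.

Short-run supply begins at min AVC. From VC = 39Q - 16Q^2 + 2Q^3, AVC = 39 - 16Q + 2Q^2.
dAVC/dQ = -16 + 4Q = 0 gives Q = 4. min AVC = 39 - 16·4 + 2·4^2 = 7.
So the shutdown price is $7.

$7 per unit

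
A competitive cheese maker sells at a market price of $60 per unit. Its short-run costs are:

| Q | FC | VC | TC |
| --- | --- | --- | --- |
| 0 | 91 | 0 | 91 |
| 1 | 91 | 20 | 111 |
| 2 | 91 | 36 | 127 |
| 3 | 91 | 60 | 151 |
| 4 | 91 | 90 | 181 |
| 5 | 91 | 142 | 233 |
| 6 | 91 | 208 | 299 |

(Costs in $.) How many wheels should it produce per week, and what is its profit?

Q = 5; profit = $67

Profit at each row (π = 60Q − TC): Q=0: -91; Q=1: -51; Q=2: -7; Q=3: 29; Q=4: 59; Q=5: 67; Q=6: 61.
Profit is maximized at Q = 5. AVC there is 142/5 = $28.40 ≤ P, so producing beats shutting down (which would give -$91).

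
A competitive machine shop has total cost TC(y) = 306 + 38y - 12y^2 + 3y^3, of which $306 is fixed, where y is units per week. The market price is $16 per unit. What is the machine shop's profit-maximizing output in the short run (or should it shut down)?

Shut down

Strip out fixed cost: VC = 38y - 12y^2 + 3y^3. Then AVC = 38 - 12y + 3y^2 and MC = 38 - 24y + 9y^2.
The AVC parabola has its vertex at y = 12/6 = 2, where AVC = 38 - 12·2 + 3·2^2 = $26.
With P < min AVC ($16 < $26), every unit sold adds to the loss.
Best response: produce nothing and absorb the $306 fixed cost.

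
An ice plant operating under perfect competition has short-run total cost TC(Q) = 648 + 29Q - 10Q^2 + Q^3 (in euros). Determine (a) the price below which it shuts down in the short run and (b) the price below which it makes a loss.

Shutdown price = €4; break-even price = €92

AVC = 29 - 10Q + Q^2; minimized at Q = 5, giving min AVC = €4. That is the shutdown price.
ATC = 648/Q + 29 - 10Q + Q^2. Setting dATC/dQ = −648/Q^2 − 10 + 2Q = 0 gives Q = 9 (since 2·9^3 − 10·9^2 = 648).
min ATC = 648/9 + 29 − 10·9 + 9^2 = €92. That is the break-even price.
Between these two prices the firm operates at a loss; above €92 it earns a profit.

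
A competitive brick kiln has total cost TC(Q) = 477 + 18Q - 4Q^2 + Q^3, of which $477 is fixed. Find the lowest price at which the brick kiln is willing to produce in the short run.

The firm shuts down when price falls below the minimum of average variable cost. AVC = VC/Q = 18 - 4Q + Q^2.
At the minimum of AVC, MC = AVC. MC = 18 - 8Q + 3Q^2; setting MC = AVC gives 2Q^2 - 4Q = 0, so Q = 2. min AVC = 14.
For P < $14 the firm produces nothing.

$14 per unit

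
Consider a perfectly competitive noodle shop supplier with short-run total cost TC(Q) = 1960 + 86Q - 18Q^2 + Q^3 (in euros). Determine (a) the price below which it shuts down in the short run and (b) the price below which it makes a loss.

Shutdown price = €5; break-even price = €170

AVC = 86 - 18Q + Q^2; minimized at Q = 9, giving min AVC = €5. That is the shutdown price.
ATC = 1960/Q + 86 - 18Q + Q^2. Setting dATC/dQ = −1960/Q^2 − 18 + 2Q = 0 gives Q = 14 (since 2·14^3 − 18·14^2 = 1960).
min ATC = 1960/14 + 86 − 18·14 + 14^2 = €170. That is the break-even price.
For €5 ≤ P < €170 the firm produces at a loss; below €5 it shuts down.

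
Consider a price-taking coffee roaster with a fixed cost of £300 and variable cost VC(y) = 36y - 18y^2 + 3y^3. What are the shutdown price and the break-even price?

Shutdown price = min AVC. AVC = 36 - 18y + 3y^2, with vertex at y = 3 and minimum £9.
ATC = 300/y + 36 - 18y + 3y^2. Setting dATC/dy = −300/y^2 − 18 + 6y = 0 gives y = 5 (since 6·5^3 − 18·5^2 = 300).
min ATC = 300/5 + 36 − 18·5 + 3·5^2 = £81. That is the break-even price.
For £9 ≤ P < £81 the firm produces at a loss; below £9 it shuts down.

Shutdown price = £9; break-even price = £81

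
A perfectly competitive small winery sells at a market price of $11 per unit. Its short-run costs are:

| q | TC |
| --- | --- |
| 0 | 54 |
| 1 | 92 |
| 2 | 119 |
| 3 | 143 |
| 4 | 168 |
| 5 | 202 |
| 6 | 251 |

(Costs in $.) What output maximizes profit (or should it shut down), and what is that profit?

Profit at each row (π = 11q − TC): q=0: -54; q=1: -81; q=2: -97; q=3: -110; q=4: -124; q=5: -147; q=6: -185.
Profit is highest at q = 0. Equivalently, the lowest AVC in the table is 114/4 ≈ $28.50 at q = 4, and P = $11 falls below it — price never covers variable cost, so the firm shuts down and loses only its fixed cost.

q = 0 (shut down); profit = -$54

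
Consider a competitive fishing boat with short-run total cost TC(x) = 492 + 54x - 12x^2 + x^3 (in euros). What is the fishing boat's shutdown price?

€18 per unit

Short-run supply begins at min AVC. From VC = 54x - 12x^2 + x^3, AVC = 54 - 12x + x^2.
dAVC/dx = -12 + 2x = 0 gives x = 6. min AVC = 54 - 12·6 + 6^2 = 18.
For P < €18 the firm produces nothing.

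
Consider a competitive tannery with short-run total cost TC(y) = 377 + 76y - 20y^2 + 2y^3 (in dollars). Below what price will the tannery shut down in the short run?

The shutdown price is the minimum of AVC. VC = 76y - 20y^2 + 2y^3, so AVC = 76 - 20y + 2y^2.
dAVC/dy = -20 + 4y = 0 gives y = 5. min AVC = 76 - 20·5 + 2·5^2 = 26.
So the shutdown price is $26.

$26 per unit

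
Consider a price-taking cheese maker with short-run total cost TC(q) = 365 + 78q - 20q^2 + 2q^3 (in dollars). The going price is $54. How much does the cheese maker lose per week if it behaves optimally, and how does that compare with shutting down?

Profit = -$221 at q = 6

AVC = 78 - 20q + 2q^2 has its minimum $28 at q = 5; price $54 clears that bar, so the firm operates.
With MC = 78 - 40q + 6q^2, P = MC on the upward-sloping part at q* = 6.
TR = 54·6 = 324. TC = 365 + 180 = 545. Profit = 324 − 545 = -$221.
Shutting down would mean losing the fixed cost of $365, so operating at a loss of $221 is better by $144.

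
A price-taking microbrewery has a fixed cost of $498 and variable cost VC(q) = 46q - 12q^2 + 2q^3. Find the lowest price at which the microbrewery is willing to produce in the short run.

The shutdown price is the minimum of AVC. VC = 46q - 12q^2 + 2q^3, so AVC = 46 - 12q + 2q^2.
dAVC/dq = -12 + 4q = 0 gives q = 3. min AVC = 46 - 12·3 + 2·3^2 = 28.
So the shutdown price is $28.

$28 per unit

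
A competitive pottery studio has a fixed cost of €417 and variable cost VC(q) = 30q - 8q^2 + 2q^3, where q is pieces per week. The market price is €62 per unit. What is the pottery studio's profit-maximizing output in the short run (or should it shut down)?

Produce at q = 4

From TC, MC = TC'(q) = 30 - 16q + 6q^2 and AVC = VC/q = 30 - 8q + 2q^2.
AVC hits its minimum where MC = AVC, at q = 2, giving min AVC = 30 - 8·2 + 2·2^2 = €22.
Because €62 ≥ €22, revenue can cover variable cost; the firm operates.
Solving P = MC: -32 - 16q + 6q^2 = 0 ⇒ q = -4/3 or 4. On the upward-sloping branch, q* = 4.
Check: AVC at q = 4 is €30 ≤ P, so revenue covers variable cost.
Profit = P·q − TC = 62·4 − 537 = -€289, a loss, but smaller than the €417 fixed cost the firm would lose by shutting down.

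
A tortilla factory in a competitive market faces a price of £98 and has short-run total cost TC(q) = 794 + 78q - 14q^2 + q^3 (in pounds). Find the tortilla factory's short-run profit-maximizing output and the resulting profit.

AVC = 78 - 14q + q^2; min AVC = £29 at q = 7. Since P = £98 ≥ min AVC, the firm produces.
MC = 78 - 28q + 3q^2. Setting P = MC and taking the root on the rising branch gives q* = 10.
TR = 98·10 = 980. TC = 794 + 380 = 1174. Profit = 980 − 1174 = -£194.
That loss of £194 beats the £794 the firm would lose by shutting down; producing recovers £600 of fixed cost.

Profit = -£194 at q = 10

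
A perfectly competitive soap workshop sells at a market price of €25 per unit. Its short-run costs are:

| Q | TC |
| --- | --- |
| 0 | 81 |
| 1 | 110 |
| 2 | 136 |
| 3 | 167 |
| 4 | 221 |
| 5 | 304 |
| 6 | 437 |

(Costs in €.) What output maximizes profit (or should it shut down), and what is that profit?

Profit at each row (π = 25Q − TC): Q=0: -81; Q=1: -85; Q=2: -86; Q=3: -92; Q=4: -121; Q=5: -179; Q=6: -287.
Profit is highest at Q = 0. Equivalently, the lowest AVC in the table is 55/2 ≈ €27.50 at Q = 2, and P = €25 falls below it — price never covers variable cost, so the firm shuts down and loses only its fixed cost.

Q = 0 (shut down); profit = -€81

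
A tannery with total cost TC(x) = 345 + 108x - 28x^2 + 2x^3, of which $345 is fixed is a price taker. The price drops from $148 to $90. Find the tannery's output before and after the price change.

Output falls from 10 to 9

AVC = 108 - 28x + 2x^2, minimized at x = 7 where min AVC = $10. MC = 108 - 56x + 6x^2.
With P = $148 above the shutdown price, P = MC gives x = 10.
At P = $90 ≥ min AVC, set P = MC: x = 9. The firm stays open but cuts output.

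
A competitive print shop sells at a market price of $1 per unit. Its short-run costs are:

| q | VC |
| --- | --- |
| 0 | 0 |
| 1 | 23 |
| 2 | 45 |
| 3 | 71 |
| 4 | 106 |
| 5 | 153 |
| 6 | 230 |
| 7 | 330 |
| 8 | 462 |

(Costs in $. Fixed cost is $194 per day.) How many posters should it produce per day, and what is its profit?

Profit at each row (π = 1q − TC): q=0: -194; q=1: -216; q=2: -237; q=3: -262; q=4: -296; q=5: -342; q=6: -418; q=7: -517; q=8: -648.
Profit is highest at q = 0. Equivalently, the lowest AVC in the table is 45/2 ≈ $22.50 at q = 2, and P = $1 falls below it — price never covers variable cost, so the firm shuts down and loses only its fixed cost.

q = 0 (shut down); profit = -$194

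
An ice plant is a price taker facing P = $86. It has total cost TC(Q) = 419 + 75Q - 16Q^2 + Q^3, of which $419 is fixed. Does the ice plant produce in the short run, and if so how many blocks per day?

Variable cost is VC = 75Q - 16Q^2 + Q^3, so AVC = VC/Q = 75 - 16Q + Q^2 and MC = dTC/dQ = 75 - 32Q + 3Q^2.
AVC hits its minimum where MC = AVC, at Q = 8, giving min AVC = 75 - 16·8 + 8^2 = $11.
Because $86 ≥ $11, revenue can cover variable cost; the firm operates.
P = MC gives -11 - 32Q + 3Q^2 = 0, with roots -1/3 and 11. Take the larger (rising MC): Q* = 11.
Check: AVC at Q = 11 is $20 ≤ P, so revenue covers variable cost.
Profit = P·Q − TC = 86·11 − 639 = $307.

Produce at Q = 11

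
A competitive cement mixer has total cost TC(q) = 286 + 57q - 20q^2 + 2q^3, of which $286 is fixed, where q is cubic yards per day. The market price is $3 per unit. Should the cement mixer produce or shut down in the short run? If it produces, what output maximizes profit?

Shut down

Variable cost is VC = 57q - 20q^2 + 2q^3, so AVC = VC/q = 57 - 20q + 2q^2 and MC = dTC/dq = 57 - 40q + 6q^2.
The AVC parabola has its vertex at q = 20/4 = 5, where AVC = 57 - 20·5 + 2·5^2 = $7.
Since P = $3 < min AVC = $7, price fails to cover variable cost at any output.
Shutting down limits the loss to fixed cost, $286.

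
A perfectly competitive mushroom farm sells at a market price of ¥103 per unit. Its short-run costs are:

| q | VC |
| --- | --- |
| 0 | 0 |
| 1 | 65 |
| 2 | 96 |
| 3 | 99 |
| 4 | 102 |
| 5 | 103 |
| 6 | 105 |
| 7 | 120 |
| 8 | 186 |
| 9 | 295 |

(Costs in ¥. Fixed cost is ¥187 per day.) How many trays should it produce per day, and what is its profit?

Profit at each row (π = 103q − TC): q=0: -187; q=1: -149; q=2: -77; q=3: 23; q=4: 123; q=5: 225; q=6: 326; q=7: 414; q=8: 451; q=9: 445.
Profit is maximized at q = 8. AVC there is 186/8 = ¥23.25 ≤ P, so producing beats shutting down (which would give -¥187).

q = 8; profit = ¥451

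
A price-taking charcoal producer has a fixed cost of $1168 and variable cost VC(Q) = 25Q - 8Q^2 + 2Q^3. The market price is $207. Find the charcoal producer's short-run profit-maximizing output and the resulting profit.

Profit = -$188 at Q = 7

AVC = 25 - 8Q + 2Q^2; min AVC = $17 at Q = 2. Since P = $207 ≥ min AVC, the firm produces.
With MC = 25 - 16Q + 6Q^2, P = MC on the upward-sloping part at Q* = 7.
TR = 207·7 = 1449. TC = 1168 + 469 = 1637. Profit = 1449 − 1637 = -$188.
Shutting down would mean losing the fixed cost of $1168, so operating at a loss of $188 is better by $980.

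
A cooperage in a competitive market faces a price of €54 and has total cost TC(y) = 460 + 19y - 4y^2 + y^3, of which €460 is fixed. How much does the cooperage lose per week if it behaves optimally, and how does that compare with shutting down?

AVC = 19 - 4y + y^2 has its minimum €15 at y = 2; price €54 clears that bar, so the firm operates.
With MC = 19 - 8y + 3y^2, P = MC on the upward-sloping part at y* = 5.
TR = 54·5 = 270. TC = 460 + 120 = 580. Profit = 270 − 580 = -€310.
Shutting down would mean losing the fixed cost of €460, so operating at a loss of €310 is better by €150.

Profit = -€310 at y = 5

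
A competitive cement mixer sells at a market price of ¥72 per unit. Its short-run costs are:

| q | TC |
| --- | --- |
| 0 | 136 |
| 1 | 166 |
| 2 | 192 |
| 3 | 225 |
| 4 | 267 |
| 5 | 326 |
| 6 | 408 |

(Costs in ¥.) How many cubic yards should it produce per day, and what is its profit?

q = 5; profit = ¥34

Profit at each row (π = 72q − TC): q=0: -136; q=1: -94; q=2: -48; q=3: -9; q=4: 21; q=5: 34; q=6: 24.
Profit is maximized at q = 5. AVC there is 190/5 = ¥38 ≤ P, so producing beats shutting down (which would give -¥136).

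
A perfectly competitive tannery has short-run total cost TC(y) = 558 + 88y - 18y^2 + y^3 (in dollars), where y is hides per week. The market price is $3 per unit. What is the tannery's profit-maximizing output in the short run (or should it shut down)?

Shut down

From TC, MC = TC'(y) = 88 - 36y + 3y^2 and AVC = VC/y = 88 - 18y + y^2.
AVC is minimized where dAVC/dy = -18 + 2y = 0, at y = 9; min AVC = 88 - 18·9 + 9^2 = $7.
P = $3 lies below min AVC = $7; no output level covers variable cost.
The firm minimizes its loss by shutting down and losing only its fixed cost of $558.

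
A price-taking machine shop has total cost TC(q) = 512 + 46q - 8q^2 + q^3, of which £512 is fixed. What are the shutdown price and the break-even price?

Shutdown price = £30; break-even price = £110

AVC = 46 - 8q + q^2; minimized at q = 4, giving min AVC = £30. That is the shutdown price.
ATC = 512/q + 46 - 8q + q^2. Setting dATC/dq = −512/q^2 − 8 + 2q = 0 gives q = 8 (since 2·8^3 − 8·8^2 = 512).
min ATC = 512/8 + 46 − 8·8 + 8^2 = £110. That is the break-even price.
Between these two prices the firm operates at a loss; above £110 it earns a profit.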